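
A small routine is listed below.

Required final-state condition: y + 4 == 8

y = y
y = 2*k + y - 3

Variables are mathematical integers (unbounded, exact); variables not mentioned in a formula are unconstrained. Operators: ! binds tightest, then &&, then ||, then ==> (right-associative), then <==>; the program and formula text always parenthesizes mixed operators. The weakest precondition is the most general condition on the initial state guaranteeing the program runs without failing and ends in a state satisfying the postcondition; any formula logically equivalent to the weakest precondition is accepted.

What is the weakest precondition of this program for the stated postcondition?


Working backward. After the program, the postcondition y + 4 == 8 must hold; in canonical form it is y == 4.
Before y := 2*k + y - 3: 2*k + y == 7
Before y := y: 2*k + y == 7
Answer: WP = 2*k + y == 7


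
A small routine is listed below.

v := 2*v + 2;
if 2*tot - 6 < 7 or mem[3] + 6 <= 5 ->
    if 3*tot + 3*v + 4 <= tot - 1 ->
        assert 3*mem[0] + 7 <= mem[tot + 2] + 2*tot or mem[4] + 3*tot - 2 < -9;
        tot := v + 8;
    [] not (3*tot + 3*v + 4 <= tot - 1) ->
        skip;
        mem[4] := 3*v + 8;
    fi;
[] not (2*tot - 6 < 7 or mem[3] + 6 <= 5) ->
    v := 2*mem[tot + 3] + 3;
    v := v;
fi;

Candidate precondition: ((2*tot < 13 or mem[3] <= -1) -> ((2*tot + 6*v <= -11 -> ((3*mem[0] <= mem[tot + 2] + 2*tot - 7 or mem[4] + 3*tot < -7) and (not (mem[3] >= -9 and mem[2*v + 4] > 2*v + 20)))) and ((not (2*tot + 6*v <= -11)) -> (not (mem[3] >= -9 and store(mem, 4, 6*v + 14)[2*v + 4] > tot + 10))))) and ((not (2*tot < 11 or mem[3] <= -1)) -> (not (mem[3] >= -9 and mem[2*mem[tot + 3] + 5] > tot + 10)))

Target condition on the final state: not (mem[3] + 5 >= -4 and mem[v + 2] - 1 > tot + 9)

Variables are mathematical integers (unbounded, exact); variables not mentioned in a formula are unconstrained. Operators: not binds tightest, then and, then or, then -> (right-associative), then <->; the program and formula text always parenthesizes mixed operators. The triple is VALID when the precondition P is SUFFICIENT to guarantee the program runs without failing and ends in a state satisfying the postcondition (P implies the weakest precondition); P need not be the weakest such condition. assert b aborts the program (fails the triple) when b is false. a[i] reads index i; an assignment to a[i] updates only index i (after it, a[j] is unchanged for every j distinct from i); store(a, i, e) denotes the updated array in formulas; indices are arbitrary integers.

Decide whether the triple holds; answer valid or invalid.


Working backward. After the program, the postcondition not (mem[3] + 5 >= -4 and mem[v + 2] - 1 > tot + 9) must hold; in canonical form it is not (mem[3] >= -9 and mem[v + 2] > tot + 10).
Then branch requires (2*tot + 3*v <= -5 -> ((3*mem[0] <= mem[tot + 2] + 2*tot - 7 or mem[4] + 3*tot < -7) and (not (mem[3] >= -9 and mem[v + 2] > v + 18)))) and ((not (2*tot + 3*v <= -5)) -> (not (mem[3] >= -9 and store(mem, 4, 3*v + 8)[v + 2] > tot + 10))); else branch requires not (mem[3] >= -9 and mem[2*mem[tot + 3] + 5] > tot + 10).
Before the if: ((2*tot < 13 or mem[3] <= -1) -> ((2*tot + 3*v <= -5 -> ((3*mem[0] <= mem[tot + 2] + 2*tot - 7 or mem[4] + 3*tot < -7) and (not (mem[3] >= -9 and mem[v + 2] > v + 18)))) and ((not (2*tot + 3*v <= -5)) -> (not (mem[3] >= -9 and store(mem, 4, 3*v + 8)[v + 2] > tot + 10))))) and ((not (2*tot < 13 or mem[3] <= -1)) -> (not (mem[3] >= -9 and mem[2*mem[tot + 3] + 5] > tot + 10)))
Before v := 2*v + 2: ((2*tot < 13 or mem[3] <= -1) -> ((2*tot + 6*v <= -11 -> ((3*mem[0] <= mem[tot + 2] + 2*tot - 7 or mem[4] + 3*tot < -7) and (not (mem[3] >= -9 and mem[2*v + 4] > 2*v + 20)))) and ((not (2*tot + 6*v <= -11)) -> (not (mem[3] >= -9 and store(mem, 4, 6*v + 14)[2*v + 4] > tot + 10))))) and ((not (2*tot < 13 or mem[3] <= -1)) -> (not (mem[3] >= -9 and mem[2*mem[tot + 3] + 5] > tot + 10)))
The weakest precondition is ((2*tot < 13 or mem[3] <= -1) -> ((2*tot + 6*v <= -11 -> ((3*mem[0] <= mem[tot + 2] + 2*tot - 7 or mem[4] + 3*tot < -7) and (not (mem[3] >= -9 and mem[2*v + 4] > 2*v + 20)))) and ((not (2*tot + 6*v <= -11)) -> (not (mem[3] >= -9 and store(mem, 4, 6*v + 14)[2*v + 4] > tot + 10))))) and ((not (2*tot < 13 or mem[3] <= -1)) -> (not (mem[3] >= -9 and mem[2*mem[tot + 3] + 5] > tot + 10))).
Check whether ((2*tot < 13 or mem[3] <= -1) -> ((2*tot + 6*v <= -11 -> ((3*mem[0] <= mem[tot + 2] + 2*tot - 7 or mem[4] + 3*tot < -7) and (not (mem[3] >= -9 and mem[2*v + 4] > 2*v + 20)))) and ((not (2*tot + 6*v <= -11)) -> (not (mem[3] >= -9 and store(mem, 4, 6*v + 14)[2*v + 4] > tot + 10))))) and ((not (2*tot < 11 or mem[3] <= -1)) -> (not (mem[3] >= -9 and mem[2*mem[tot + 3] + 5] > tot + 10))) implies it.
Every state satisfying the precondition satisfies the weakest precondition: the implication holds.
Answer: valid


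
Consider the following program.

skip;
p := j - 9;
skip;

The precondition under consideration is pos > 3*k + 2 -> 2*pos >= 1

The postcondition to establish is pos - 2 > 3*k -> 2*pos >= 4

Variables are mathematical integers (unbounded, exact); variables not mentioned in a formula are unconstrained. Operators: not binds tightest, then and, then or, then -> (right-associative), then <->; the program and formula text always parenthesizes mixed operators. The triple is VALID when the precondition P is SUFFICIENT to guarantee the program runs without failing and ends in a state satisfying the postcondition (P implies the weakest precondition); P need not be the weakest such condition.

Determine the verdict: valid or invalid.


Working backward. After the program, the postcondition pos - 2 > 3*k -> 2*pos >= 4 must hold; in canonical form it is pos > 3*k + 2 -> 2*pos >= 4.
Before skip: pos > 3*k + 2 -> 2*pos >= 4
Before p := j - 9: pos > 3*k + 2 -> 2*pos >= 4
Before skip: pos > 3*k + 2 -> 2*pos >= 4
The weakest precondition is pos > 3*k + 2 -> 2*pos >= 4.
Check whether pos > 3*k + 2 -> 2*pos >= 1 implies it.
Countermodel: at the initial state k = -1, pos = 1, the precondition holds but the weakest precondition fails.
Answer: invalid


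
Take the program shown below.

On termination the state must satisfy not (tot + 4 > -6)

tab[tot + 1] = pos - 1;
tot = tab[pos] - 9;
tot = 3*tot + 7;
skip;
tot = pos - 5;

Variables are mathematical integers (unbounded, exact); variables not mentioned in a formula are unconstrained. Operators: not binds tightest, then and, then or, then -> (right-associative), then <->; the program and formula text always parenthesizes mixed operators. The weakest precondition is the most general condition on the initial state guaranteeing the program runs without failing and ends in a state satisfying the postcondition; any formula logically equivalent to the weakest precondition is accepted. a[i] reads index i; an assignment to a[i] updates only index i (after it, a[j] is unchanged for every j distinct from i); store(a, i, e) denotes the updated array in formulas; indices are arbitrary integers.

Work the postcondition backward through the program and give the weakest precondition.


Working backward. After the program, the postcondition not (tot + 4 > -6) must hold; in canonical form it is not (tot > -10).
Before tot := pos - 5: not (pos > -5)
Before skip: not (pos > -5)
Before tot := 3*tot + 7: not (pos > -5)
Before tot := tab[pos] - 9: not (pos > -5)
Before tab[tot + 1] := pos - 1: not (pos > -5)
Answer: WP = not (pos > -5)


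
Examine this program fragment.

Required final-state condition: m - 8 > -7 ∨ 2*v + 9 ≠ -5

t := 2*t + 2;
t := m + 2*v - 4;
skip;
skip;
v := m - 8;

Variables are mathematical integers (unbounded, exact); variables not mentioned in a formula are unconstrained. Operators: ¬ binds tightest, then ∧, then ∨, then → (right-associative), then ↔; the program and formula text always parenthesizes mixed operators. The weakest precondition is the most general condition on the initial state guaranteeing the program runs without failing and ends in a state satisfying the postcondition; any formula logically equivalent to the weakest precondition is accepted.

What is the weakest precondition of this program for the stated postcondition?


Working backward. After the program, the postcondition m - 8 > -7 ∨ 2*v + 9 ≠ -5 must hold; in canonical form it is m > 1 ∨ 2*v ≠ -14.
Before v := m - 8: m > 1 ∨ 2*m ≠ 2
Before skip: m > 1 ∨ 2*m ≠ 2
Before skip: m > 1 ∨ 2*m ≠ 2
Before t := m + 2*v - 4: m > 1 ∨ 2*m ≠ 2
Before t := 2*t + 2: m > 1 ∨ 2*m ≠ 2
Answer: WP = m > 1 ∨ 2*m ≠ 2


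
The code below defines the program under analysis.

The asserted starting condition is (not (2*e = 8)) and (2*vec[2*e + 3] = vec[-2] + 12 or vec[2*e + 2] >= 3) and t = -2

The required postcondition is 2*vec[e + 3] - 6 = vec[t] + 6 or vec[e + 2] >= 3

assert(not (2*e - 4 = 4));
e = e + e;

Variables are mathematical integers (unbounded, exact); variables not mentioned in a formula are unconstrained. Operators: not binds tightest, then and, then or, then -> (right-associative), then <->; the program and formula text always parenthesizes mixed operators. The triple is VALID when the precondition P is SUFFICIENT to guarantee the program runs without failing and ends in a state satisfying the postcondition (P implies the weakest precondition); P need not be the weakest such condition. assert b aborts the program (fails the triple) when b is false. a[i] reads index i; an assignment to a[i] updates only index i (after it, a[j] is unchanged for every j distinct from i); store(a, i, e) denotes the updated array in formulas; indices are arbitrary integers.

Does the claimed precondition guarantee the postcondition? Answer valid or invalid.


Working backward. After the program, the postcondition 2*vec[e + 3] - 6 = vec[t] + 6 or vec[e + 2] >= 3 must hold; in canonical form it is 2*vec[e + 3] = vec[t] + 12 or vec[e + 2] >= 3.
Before e := e + e: 2*vec[2*e + 3] = vec[t] + 12 or vec[2*e + 2] >= 3
Before assert not (2*e - 4 = 4): (not (2*e = 8)) and (2*vec[2*e + 3] = vec[t] + 12 or vec[2*e + 2] >= 3)
The weakest precondition is (not (2*e = 8)) and (2*vec[2*e + 3] = vec[t] + 12 or vec[2*e + 2] >= 3).
Check whether (not (2*e = 8)) and (2*vec[2*e + 3] = vec[-2] + 12 or vec[2*e + 2] >= 3) and t = -2 implies it.
Every state satisfying the precondition satisfies the weakest precondition: the implication holds.
Answer: valid


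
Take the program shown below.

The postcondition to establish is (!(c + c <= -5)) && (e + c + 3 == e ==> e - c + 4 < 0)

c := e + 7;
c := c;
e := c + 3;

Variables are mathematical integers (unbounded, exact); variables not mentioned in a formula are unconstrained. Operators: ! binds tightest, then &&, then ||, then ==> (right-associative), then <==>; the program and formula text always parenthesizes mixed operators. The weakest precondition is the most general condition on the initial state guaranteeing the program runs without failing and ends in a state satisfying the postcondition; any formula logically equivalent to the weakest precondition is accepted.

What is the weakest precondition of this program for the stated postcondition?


Working backward. After the program, the postcondition (!(c + c <= -5)) && (e + c + 3 == e ==> e - c + 4 < 0) must hold; in canonical form it is (!(2*c <= -5)) && (c == -3 ==> e < c - 4).
Before e := c + 3: (!(2*c <= -5)) && (!(c == -3))
Before c := c: (!(2*c <= -5)) && (!(c == -3))
Before c := e + 7: (!(2*e <= -19)) && (!(e == -10))
Answer: WP = (!(2*e <= -19)) && (!(e == -10))


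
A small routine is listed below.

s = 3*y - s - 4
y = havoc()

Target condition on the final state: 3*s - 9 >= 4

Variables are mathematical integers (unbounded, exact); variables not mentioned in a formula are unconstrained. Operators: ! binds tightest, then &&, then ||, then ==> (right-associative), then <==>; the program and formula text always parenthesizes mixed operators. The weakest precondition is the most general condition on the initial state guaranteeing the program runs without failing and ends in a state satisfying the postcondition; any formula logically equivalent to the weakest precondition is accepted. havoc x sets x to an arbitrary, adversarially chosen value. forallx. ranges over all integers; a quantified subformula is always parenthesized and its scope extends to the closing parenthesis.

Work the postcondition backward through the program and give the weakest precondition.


Working backward. After the program, the postcondition 3*s - 9 >= 4 must hold; in canonical form it is 3*s >= 13.
Before havoc y: 3*s >= 13
Before s := 3*y - s - 4: 9*y >= 3*s + 25
Answer: WP = 9*y >= 3*s + 25


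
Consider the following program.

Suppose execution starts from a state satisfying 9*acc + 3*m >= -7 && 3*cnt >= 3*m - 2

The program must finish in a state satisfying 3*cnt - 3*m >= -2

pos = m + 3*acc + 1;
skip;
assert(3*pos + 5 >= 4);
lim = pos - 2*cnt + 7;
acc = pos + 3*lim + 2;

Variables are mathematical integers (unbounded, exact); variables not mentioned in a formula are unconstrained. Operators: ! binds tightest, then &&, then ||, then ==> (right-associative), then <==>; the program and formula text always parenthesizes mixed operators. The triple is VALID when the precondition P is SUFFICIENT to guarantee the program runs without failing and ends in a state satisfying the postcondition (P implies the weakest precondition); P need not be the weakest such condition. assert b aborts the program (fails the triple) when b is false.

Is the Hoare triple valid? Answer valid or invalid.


Working backward. After the program, the postcondition 3*cnt - 3*m >= -2 must hold; in canonical form it is 3*cnt >= 3*m - 2.
Before acc := pos + 3*lim + 2: 3*cnt >= 3*m - 2
Before lim := pos - 2*cnt + 7: 3*cnt >= 3*m - 2
Before assert 3*pos + 5 >= 4: 3*pos >= -1 && 3*cnt >= 3*m - 2
Before skip: 3*pos >= -1 && 3*cnt >= 3*m - 2
Before pos := m + 3*acc + 1: 9*acc + 3*m >= -4 && 3*cnt >= 3*m - 2
The weakest precondition is 9*acc + 3*m >= -4 && 3*cnt >= 3*m - 2.
Check whether 9*acc + 3*m >= -7 && 3*cnt >= 3*m - 2 implies it.
Countermodel: at the initial state acc = 0, cnt = 0, m = -2, the precondition holds but the weakest precondition fails.
Answer: invalid


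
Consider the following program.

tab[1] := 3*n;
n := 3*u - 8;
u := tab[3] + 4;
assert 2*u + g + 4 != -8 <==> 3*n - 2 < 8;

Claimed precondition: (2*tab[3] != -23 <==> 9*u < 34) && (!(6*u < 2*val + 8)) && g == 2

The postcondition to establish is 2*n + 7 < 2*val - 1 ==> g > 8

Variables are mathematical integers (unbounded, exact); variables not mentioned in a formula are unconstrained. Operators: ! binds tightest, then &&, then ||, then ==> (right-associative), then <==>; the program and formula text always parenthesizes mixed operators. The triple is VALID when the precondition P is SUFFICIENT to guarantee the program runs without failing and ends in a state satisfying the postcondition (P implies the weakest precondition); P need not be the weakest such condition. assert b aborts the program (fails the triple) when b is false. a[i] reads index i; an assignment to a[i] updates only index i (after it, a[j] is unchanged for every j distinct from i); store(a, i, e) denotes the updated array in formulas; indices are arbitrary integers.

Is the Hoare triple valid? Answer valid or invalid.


Working backward. After the program, the postcondition 2*n + 7 < 2*val - 1 ==> g > 8 must hold; in canonical form it is 2*n < 2*val - 8 ==> g > 8.
Before assert 2*u + g + 4 != -8 <==> 3*n - 2 < 8: (g + 2*u != -12 <==> 3*n < 10) && (2*n < 2*val - 8 ==> g > 8)
Before u := tab[3] + 4: (2*tab[3] + g != -20 <==> 3*n < 10) && (2*n < 2*val - 8 ==> g > 8)
Before n := 3*u - 8: (2*tab[3] + g != -20 <==> 9*u < 34) && (6*u < 2*val + 8 ==> g > 8)
Before tab[1] := 3*n: (2*tab[3] + g != -20 <==> 9*u < 34) && (6*u < 2*val + 8 ==> g > 8)
The weakest precondition is (2*tab[3] + g != -20 <==> 9*u < 34) && (6*u < 2*val + 8 ==> g > 8).
Check whether (2*tab[3] != -23 <==> 9*u < 34) && (!(6*u < 2*val + 8)) && g == 2 implies it.
Countermodel: at the initial state g = 2, tab = {[3] = -11, elsewhere -11}, u = 2, val = 2, the precondition holds but the weakest precondition fails.
Answer: invalid


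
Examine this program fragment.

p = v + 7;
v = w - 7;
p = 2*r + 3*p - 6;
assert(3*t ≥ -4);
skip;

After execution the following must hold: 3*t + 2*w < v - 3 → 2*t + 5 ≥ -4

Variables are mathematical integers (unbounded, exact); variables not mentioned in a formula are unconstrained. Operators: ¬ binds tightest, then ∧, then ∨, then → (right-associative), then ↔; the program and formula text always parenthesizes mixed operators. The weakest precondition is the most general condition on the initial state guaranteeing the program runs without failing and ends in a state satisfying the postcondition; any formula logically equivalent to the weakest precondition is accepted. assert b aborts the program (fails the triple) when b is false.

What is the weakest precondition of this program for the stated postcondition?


Working backward. After the program, the postcondition 3*t + 2*w < v - 3 → 2*t + 5 ≥ -4 must hold; in canonical form it is 3*t + 2*w < v - 3 → 2*t ≥ -9.
Before skip: 3*t + 2*w < v - 3 → 2*t ≥ -9
Before assert 3*t ≥ -4: 3*t ≥ -4 ∧ (3*t + 2*w < v - 3 → 2*t ≥ -9)
Before p := 2*r + 3*p - 6: 3*t ≥ -4 ∧ (3*t + 2*w < v - 3 → 2*t ≥ -9)
Before v := w - 7: 3*t ≥ -4 ∧ (3*t + w < -10 → 2*t ≥ -9)
Before p := v + 7: 3*t ≥ -4 ∧ (3*t + w < -10 → 2*t ≥ -9)
Answer: WP = 3*t ≥ -4 ∧ (3*t + w < -10 → 2*t ≥ -9)


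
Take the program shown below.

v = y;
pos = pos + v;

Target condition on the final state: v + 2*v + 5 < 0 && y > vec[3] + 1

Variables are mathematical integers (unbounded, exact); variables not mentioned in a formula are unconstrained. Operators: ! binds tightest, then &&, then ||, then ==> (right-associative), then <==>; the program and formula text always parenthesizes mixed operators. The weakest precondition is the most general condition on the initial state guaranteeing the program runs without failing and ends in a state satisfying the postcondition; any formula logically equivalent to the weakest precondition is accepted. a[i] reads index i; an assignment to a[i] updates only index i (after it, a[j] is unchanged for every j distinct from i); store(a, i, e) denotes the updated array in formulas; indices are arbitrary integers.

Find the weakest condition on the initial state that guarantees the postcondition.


Working backward. After the program, the postcondition v + 2*v + 5 < 0 && y > vec[3] + 1 must hold; in canonical form it is 3*v < -5 && y > vec[3] + 1.
Before pos := pos + v: 3*v < -5 && y > vec[3] + 1
Before v := y: 3*y < -5 && y > vec[3] + 1
Answer: WP = 3*y < -5 && y > vec[3] + 1


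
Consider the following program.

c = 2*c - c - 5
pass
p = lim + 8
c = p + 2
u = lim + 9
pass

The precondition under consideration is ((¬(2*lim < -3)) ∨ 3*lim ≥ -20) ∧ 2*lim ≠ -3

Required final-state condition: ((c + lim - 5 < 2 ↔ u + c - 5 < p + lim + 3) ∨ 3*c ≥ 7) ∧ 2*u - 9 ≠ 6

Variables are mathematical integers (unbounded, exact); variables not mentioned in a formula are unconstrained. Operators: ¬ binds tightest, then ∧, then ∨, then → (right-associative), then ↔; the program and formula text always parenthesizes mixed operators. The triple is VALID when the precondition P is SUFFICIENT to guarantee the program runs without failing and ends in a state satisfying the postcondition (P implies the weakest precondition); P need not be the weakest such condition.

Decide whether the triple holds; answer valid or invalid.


Working backward. After the program, the postcondition ((c + lim - 5 < 2 ↔ u + c - 5 < p + lim + 3) ∨ 3*c ≥ 7) ∧ 2*u - 9 ≠ 6 must hold; in canonical form it is ((c + lim < 7 ↔ c + u < lim + p + 8) ∨ 3*c ≥ 7) ∧ 2*u ≠ 15.
Before skip: ((c + lim < 7 ↔ c + u < lim + p + 8) ∨ 3*c ≥ 7) ∧ 2*u ≠ 15
Before u := lim + 9: ((c + lim < 7 ↔ c < p - 1) ∨ 3*c ≥ 7) ∧ 2*lim ≠ -3
Before c := p + 2: ((¬(lim + p < 5)) ∨ 3*p ≥ 1) ∧ 2*lim ≠ -3
Before p := lim + 8: ((¬(2*lim < -3)) ∨ 3*lim ≥ -23) ∧ 2*lim ≠ -3
Before skip: ((¬(2*lim < -3)) ∨ 3*lim ≥ -23) ∧ 2*lim ≠ -3
Before c := 2*c - c - 5: ((¬(2*lim < -3)) ∨ 3*lim ≥ -23) ∧ 2*lim ≠ -3
The weakest precondition is ((¬(2*lim < -3)) ∨ 3*lim ≥ -23) ∧ 2*lim ≠ -3.
Check whether ((¬(2*lim < -3)) ∨ 3*lim ≥ -20) ∧ 2*lim ≠ -3 implies it.
Every state satisfying the precondition satisfies the weakest precondition: the implication holds.
Answer: valid


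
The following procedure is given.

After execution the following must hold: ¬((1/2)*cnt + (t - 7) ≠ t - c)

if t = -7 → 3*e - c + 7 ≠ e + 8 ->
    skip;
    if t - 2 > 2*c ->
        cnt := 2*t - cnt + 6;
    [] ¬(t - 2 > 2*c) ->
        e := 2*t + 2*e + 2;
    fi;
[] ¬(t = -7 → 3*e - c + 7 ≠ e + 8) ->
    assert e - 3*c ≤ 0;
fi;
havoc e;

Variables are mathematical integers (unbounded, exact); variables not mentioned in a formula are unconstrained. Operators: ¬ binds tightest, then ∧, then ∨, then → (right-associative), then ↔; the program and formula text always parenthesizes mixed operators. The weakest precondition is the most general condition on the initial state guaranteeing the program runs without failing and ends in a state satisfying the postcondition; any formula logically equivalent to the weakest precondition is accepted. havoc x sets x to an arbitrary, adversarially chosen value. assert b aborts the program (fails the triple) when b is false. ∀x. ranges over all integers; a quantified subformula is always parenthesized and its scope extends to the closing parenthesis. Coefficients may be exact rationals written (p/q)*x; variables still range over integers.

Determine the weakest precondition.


Working backward. After the program, the postcondition ¬((1/2)*cnt + (t - 7) ≠ t - c) must hold; in canonical form it is ¬(c + (1/2)*cnt ≠ 7).
Before havoc e: ¬(c + (1/2)*cnt ≠ 7)
Then branch requires (t > 2*c + 2 → (¬(c + t ≠ (1/2)*cnt + 4))) ∧ ((¬(t > 2*c + 2)) → (¬(c + (1/2)*cnt ≠ 7))); else branch requires e ≤ 3*c ∧ (¬(c + (1/2)*cnt ≠ 7)).
Before the if: ((t = -7 → 2*e ≠ c + 1) → ((t > 2*c + 2 → (¬(c + t ≠ (1/2)*cnt + 4))) ∧ ((¬(t > 2*c + 2)) → (¬(c + (1/2)*cnt ≠ 7))))) ∧ ((¬(t = -7 → 2*e ≠ c + 1)) → (e ≤ 3*c ∧ (¬(c + (1/2)*cnt ≠ 7))))
Answer: WP = ((t = -7 → 2*e ≠ c + 1) → ((t > 2*c + 2 → (¬(c + t ≠ (1/2)*cnt + 4))) ∧ ((¬(t > 2*c + 2)) → (¬(c + (1/2)*cnt ≠ 7))))) ∧ ((¬(t = -7 → 2*e ≠ c + 1)) → (e ≤ 3*c ∧ (¬(c + (1/2)*cnt ≠ 7))))


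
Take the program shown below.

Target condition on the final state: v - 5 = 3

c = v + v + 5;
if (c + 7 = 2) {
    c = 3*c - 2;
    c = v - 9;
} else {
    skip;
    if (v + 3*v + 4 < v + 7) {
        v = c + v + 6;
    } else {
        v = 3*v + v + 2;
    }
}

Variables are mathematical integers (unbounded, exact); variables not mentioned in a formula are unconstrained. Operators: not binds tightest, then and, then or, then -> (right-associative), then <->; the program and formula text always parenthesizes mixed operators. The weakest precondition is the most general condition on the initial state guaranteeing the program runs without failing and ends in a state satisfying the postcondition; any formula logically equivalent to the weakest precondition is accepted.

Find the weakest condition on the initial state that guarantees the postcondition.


Working backward. After the program, the postcondition v - 5 = 3 must hold; in canonical form it is v = 8.
Then branch requires v = 8; else branch requires (3*v < 3 -> c + v = 2) and ((not (3*v < 3)) -> 4*v = 6).
Before the if: (c = -5 -> v = 8) and ((not (c = -5)) -> ((3*v < 3 -> c + v = 2) and ((not (3*v < 3)) -> 4*v = 6)))
Before c := v + v + 5: (2*v = -10 -> v = 8) and ((not (2*v = -10)) -> ((3*v < 3 -> 3*v = -3) and ((not (3*v < 3)) -> 4*v = 6)))
Answer: WP = (2*v = -10 -> v = 8) and ((not (2*v = -10)) -> ((3*v < 3 -> 3*v = -3) and ((not (3*v < 3)) -> 4*v = 6)))


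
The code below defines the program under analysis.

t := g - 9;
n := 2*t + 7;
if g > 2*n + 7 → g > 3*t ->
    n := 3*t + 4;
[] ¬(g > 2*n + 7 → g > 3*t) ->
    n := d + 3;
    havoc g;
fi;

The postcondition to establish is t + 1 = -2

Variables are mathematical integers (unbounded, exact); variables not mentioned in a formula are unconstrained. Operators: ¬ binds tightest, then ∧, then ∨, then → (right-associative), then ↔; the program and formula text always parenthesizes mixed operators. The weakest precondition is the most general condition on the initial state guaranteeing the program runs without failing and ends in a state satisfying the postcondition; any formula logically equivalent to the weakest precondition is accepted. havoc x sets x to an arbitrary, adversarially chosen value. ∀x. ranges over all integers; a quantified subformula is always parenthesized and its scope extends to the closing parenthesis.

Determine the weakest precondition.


Working backward. After the program, the postcondition t + 1 = -2 must hold; in canonical form it is t = -3.
Then branch requires t = -3; else branch requires t = -3.
Before the if: ((g > 2*n + 7 → g > 3*t) → t = -3) ∧ ((¬(g > 2*n + 7 → g > 3*t)) → t = -3)
Before n := 2*t + 7: ((g > 4*t + 21 → g > 3*t) → t = -3) ∧ ((¬(g > 4*t + 21 → g > 3*t)) → t = -3)
Before t := g - 9: ((3*g < 15 → 2*g < 27) → g = 6) ∧ ((¬(3*g < 15 → 2*g < 27)) → g = 6)
Answer: WP = ((3*g < 15 → 2*g < 27) → g = 6) ∧ ((¬(3*g < 15 → 2*g < 27)) → g = 6)


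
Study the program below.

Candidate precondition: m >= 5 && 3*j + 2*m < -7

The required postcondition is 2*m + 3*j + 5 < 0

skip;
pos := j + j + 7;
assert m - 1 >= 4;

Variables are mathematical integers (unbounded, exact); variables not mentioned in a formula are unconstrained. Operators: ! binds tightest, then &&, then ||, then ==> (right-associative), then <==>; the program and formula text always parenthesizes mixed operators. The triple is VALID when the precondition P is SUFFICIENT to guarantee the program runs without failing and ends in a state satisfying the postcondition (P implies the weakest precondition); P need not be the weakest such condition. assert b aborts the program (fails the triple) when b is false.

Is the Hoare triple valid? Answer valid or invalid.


Working backward. After the program, the postcondition 2*m + 3*j + 5 < 0 must hold; in canonical form it is 3*j + 2*m < -5.
Before assert m - 1 >= 4: m >= 5 && 3*j + 2*m < -5
Before pos := j + j + 7: m >= 5 && 3*j + 2*m < -5
Before skip: m >= 5 && 3*j + 2*m < -5
The weakest precondition is m >= 5 && 3*j + 2*m < -5.
Check whether m >= 5 && 3*j + 2*m < -7 implies it.
Every state satisfying the precondition satisfies the weakest precondition: the implication holds.
Answer: valid


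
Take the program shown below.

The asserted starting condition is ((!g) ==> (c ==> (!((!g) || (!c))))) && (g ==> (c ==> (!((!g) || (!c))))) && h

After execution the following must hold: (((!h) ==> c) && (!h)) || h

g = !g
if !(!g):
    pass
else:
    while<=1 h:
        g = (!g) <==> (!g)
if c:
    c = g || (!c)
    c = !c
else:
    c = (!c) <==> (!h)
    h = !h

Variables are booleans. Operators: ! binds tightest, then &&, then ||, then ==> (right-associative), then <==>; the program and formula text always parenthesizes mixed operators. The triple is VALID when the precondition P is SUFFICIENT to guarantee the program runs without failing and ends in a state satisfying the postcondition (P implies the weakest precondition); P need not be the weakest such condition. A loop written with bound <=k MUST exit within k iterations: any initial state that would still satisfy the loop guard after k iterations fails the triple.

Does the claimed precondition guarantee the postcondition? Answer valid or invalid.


Working backward. After the program, (((!h) ==> c) && (!h)) || h must hold.
Then branch requires (((!h) ==> (!(g || (!c)))) && (!h)) || h; else branch requires ((h ==> ((!c) <==> (!h))) && h) || (!h).
Before the if: (c ==> ((((!h) ==> (!(g || (!c)))) && (!h)) || h)) && ((!c) ==> (((h ==> ((!c) <==> (!h))) && h) || (!h)))
Then branch requires (c ==> ((((!h) ==> (!(g || (!c)))) && (!h)) || h)) && ((!c) ==> (((h ==> ((!c) <==> (!h))) && h) || (!h))); else branch requires (h ==> ((!h) && (c ==> h) && ((!c) ==> (((h ==> ((!c) <==> (!h))) && h) || (!h))))) && ((!h) ==> ((c ==> ((((!h) ==> (!(g || (!c)))) && (!h)) || h)) && ((!c) ==> (((h ==> ((!c) <==> (!h))) && h) || (!h))))).
Before the if: (g ==> ((c ==> ((((!h) ==> (!(g || (!c)))) && (!h)) || h)) && ((!c) ==> (((h ==> ((!c) <==> (!h))) && h) || (!h))))) && ((!g) ==> ((h ==> ((!h) && (c ==> h) && ((!c) ==> (((h ==> ((!c) <==> (!h))) && h) || (!h))))) && ((!h) ==> ((c ==> ((((!h) ==> (!(g || (!c)))) && (!h)) || h)) && ((!c) ==> (((h ==> ((!c) <==> (!h))) && h) || (!h)))))))
Before g := !g: ((!g) ==> ((c ==> ((((!h) ==> (!((!g) || (!c)))) && (!h)) || h)) && ((!c) ==> (((h ==> ((!c) <==> (!h))) && h) || (!h))))) && (g ==> ((h ==> ((!h) && (c ==> h) && ((!c) ==> (((h ==> ((!c) <==> (!h))) && h) || (!h))))) && ((!h) ==> ((c ==> ((((!h) ==> (!((!g) || (!c)))) && (!h)) || h)) && ((!c) ==> (((h ==> ((!c) <==> (!h))) && h) || (!h)))))))
The weakest precondition is ((!g) ==> ((c ==> ((((!h) ==> (!((!g) || (!c)))) && (!h)) || h)) && ((!c) ==> (((h ==> ((!c) <==> (!h))) && h) || (!h))))) && (g ==> ((h ==> ((!h) && (c ==> h) && ((!c) ==> (((h ==> ((!c) <==> (!h))) && h) || (!h))))) && ((!h) ==> ((c ==> ((((!h) ==> (!((!g) || (!c)))) && (!h)) || h)) && ((!c) ==> (((h ==> ((!c) <==> (!h))) && h) || (!h))))))).
Check whether ((!g) ==> (c ==> (!((!g) || (!c))))) && (g ==> (c ==> (!((!g) || (!c))))) && h implies it.
Countermodel: at the initial state c = false, g = false, h = true, the precondition holds but the weakest precondition fails.
Answer: invalid


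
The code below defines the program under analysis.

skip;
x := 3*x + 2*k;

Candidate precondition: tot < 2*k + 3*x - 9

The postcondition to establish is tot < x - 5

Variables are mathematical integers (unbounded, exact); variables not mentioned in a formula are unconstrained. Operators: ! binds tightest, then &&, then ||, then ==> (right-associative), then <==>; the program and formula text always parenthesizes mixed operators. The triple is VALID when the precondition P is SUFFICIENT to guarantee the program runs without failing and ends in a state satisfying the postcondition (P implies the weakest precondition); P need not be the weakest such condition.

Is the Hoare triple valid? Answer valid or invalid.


Working backward. After the program, tot < x - 5 must hold.
Before x := 3*x + 2*k: tot < 2*k + 3*x - 5
Before skip: tot < 2*k + 3*x - 5
The weakest precondition is tot < 2*k + 3*x - 5.
Check whether tot < 2*k + 3*x - 9 implies it.
Every state satisfying the precondition satisfies the weakest precondition: the implication holds.
Answer: valid


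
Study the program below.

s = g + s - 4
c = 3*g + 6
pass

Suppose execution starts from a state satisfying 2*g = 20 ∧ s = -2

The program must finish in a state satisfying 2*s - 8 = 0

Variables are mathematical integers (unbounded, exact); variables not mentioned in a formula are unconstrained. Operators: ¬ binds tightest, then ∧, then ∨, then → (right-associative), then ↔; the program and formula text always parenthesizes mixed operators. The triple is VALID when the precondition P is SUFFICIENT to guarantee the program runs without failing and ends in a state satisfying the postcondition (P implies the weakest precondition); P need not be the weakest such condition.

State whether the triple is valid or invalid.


Working backward. After the program, the postcondition 2*s - 8 = 0 must hold; in canonical form it is 2*s = 8.
Before skip: 2*s = 8
Before c := 3*g + 6: 2*s = 8
Before s := g + s - 4: 2*g + 2*s = 16
The weakest precondition is 2*g + 2*s = 16.
Check whether 2*g = 20 ∧ s = -2 implies it.
Every state satisfying the precondition satisfies the weakest precondition: the implication holds.
Answer: valid


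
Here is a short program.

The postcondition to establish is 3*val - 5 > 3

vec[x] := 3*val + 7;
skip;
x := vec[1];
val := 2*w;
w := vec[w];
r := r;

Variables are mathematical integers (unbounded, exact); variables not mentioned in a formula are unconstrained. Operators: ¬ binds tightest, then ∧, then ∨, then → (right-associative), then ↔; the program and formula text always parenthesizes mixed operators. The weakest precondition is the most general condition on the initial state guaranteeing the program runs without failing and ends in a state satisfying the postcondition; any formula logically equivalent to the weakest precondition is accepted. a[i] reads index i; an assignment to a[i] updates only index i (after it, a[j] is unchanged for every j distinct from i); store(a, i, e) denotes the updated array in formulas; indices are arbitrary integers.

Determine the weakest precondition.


Working backward. After the program, the postcondition 3*val - 5 > 3 must hold; in canonical form it is 3*val > 8.
Before r := r: 3*val > 8
Before w := vec[w]: 3*val > 8
Before val := 2*w: 6*w > 8
Before x := vec[1]: 6*w > 8
Before skip: 6*w > 8
Before vec[x] := 3*val + 7: 6*w > 8
Answer: WP = 6*w > 8


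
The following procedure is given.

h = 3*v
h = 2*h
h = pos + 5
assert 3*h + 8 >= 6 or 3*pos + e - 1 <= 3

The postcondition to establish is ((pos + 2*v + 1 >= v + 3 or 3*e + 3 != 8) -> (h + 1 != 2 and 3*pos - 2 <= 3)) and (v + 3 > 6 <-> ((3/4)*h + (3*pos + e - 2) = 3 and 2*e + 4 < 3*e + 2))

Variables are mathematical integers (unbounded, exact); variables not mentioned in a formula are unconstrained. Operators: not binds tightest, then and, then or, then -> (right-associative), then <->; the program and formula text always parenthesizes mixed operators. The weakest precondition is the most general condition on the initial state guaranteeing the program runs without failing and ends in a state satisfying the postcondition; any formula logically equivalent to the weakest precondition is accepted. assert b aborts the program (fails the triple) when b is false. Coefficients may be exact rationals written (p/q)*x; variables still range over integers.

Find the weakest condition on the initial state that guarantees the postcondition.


Working backward. After the program, the postcondition ((pos + 2*v + 1 >= v + 3 or 3*e + 3 != 8) -> (h + 1 != 2 and 3*pos - 2 <= 3)) and (v + 3 > 6 <-> ((3/4)*h + (3*pos + e - 2) = 3 and 2*e + 4 < 3*e + 2)) must hold; in canonical form it is ((pos + v >= 2 or 3*e != 5) -> (h != 1 and 3*pos <= 5)) and (v > 3 <-> (e + (3/4)*h + 3*pos = 5 and e > 2)).
Before assert 3*h + 8 >= 6 or 3*pos + e - 1 <= 3: (3*h >= -2 or e + 3*pos <= 4) and ((pos + v >= 2 or 3*e != 5) -> (h != 1 and 3*pos <= 5)) and (v > 3 <-> (e + (3/4)*h + 3*pos = 5 and e > 2))
Before h := pos + 5: (3*pos >= -17 or e + 3*pos <= 4) and ((pos + v >= 2 or 3*e != 5) -> (pos != -4 and 3*pos <= 5)) and (v > 3 <-> (e + (15/4)*pos = 5/4 and e > 2))
Before h := 2*h: (3*pos >= -17 or e + 3*pos <= 4) and ((pos + v >= 2 or 3*e != 5) -> (pos != -4 and 3*pos <= 5)) and (v > 3 <-> (e + (15/4)*pos = 5/4 and e > 2))
Before h := 3*v: (3*pos >= -17 or e + 3*pos <= 4) and ((pos + v >= 2 or 3*e != 5) -> (pos != -4 and 3*pos <= 5)) and (v > 3 <-> (e + (15/4)*pos = 5/4 and e > 2))
Answer: WP = (3*pos >= -17 or e + 3*pos <= 4) and ((pos + v >= 2 or 3*e != 5) -> (pos != -4 and 3*pos <= 5)) and (v > 3 <-> (e + (15/4)*pos = 5/4 and e > 2))


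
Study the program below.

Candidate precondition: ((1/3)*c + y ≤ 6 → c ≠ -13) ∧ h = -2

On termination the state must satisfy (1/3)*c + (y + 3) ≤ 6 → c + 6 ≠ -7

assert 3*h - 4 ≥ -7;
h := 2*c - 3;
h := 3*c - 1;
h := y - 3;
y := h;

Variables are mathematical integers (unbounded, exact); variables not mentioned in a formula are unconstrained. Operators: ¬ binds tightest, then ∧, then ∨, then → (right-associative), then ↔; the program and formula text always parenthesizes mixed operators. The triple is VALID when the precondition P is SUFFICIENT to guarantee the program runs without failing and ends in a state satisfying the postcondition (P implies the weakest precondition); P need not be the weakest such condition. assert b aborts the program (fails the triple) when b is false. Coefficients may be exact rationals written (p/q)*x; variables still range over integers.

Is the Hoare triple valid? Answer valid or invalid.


Working backward. After the program, the postcondition (1/3)*c + (y + 3) ≤ 6 → c + 6 ≠ -7 must hold; in canonical form it is (1/3)*c + y ≤ 3 → c ≠ -13.
Before y := h: (1/3)*c + h ≤ 3 → c ≠ -13
Before h := y - 3: (1/3)*c + y ≤ 6 → c ≠ -13
Before h := 3*c - 1: (1/3)*c + y ≤ 6 → c ≠ -13
Before h := 2*c - 3: (1/3)*c + y ≤ 6 → c ≠ -13
Before assert 3*h - 4 ≥ -7: 3*h ≥ -3 ∧ ((1/3)*c + y ≤ 6 → c ≠ -13)
The weakest precondition is 3*h ≥ -3 ∧ ((1/3)*c + y ≤ 6 → c ≠ -13).
Check whether ((1/3)*c + y ≤ 6 → c ≠ -13) ∧ h = -2 implies it.
Countermodel: at the initial state c = -13, h = -2, y = 11, the precondition holds but the weakest precondition fails.
Answer: invalid


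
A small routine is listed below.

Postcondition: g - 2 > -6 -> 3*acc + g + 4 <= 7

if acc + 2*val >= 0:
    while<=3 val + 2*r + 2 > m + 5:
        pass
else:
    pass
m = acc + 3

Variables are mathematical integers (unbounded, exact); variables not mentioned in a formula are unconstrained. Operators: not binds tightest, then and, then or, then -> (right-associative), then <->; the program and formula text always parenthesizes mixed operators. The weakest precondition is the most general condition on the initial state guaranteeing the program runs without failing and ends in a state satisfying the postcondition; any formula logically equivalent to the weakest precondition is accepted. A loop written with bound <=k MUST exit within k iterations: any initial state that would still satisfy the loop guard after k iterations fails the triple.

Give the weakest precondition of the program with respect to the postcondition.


Working backward. After the program, the postcondition g - 2 > -6 -> 3*acc + g + 4 <= 7 must hold; in canonical form it is g > -4 -> 3*acc + g <= 3.
Before m := acc + 3: g > -4 -> 3*acc + g <= 3
Then branch requires (2*r + val > m + 3 -> ((2*r + val > m + 3 -> ((2*r + val > m + 3 -> ((not (2*r + val > m + 3)) and (g > -4 -> 3*acc + g <= 3))) and ((not (2*r + val > m + 3)) -> (g > -4 -> 3*acc + g <= 3)))) and ((not (2*r + val > m + 3)) -> (g > -4 -> 3*acc + g <= 3)))) and ((not (2*r + val > m + 3)) -> (g > -4 -> 3*acc + g <= 3)); else branch requires g > -4 -> 3*acc + g <= 3.
Before the if: (acc + 2*val >= 0 -> ((2*r + val > m + 3 -> ((2*r + val > m + 3 -> ((2*r + val > m + 3 -> ((not (2*r + val > m + 3)) and (g > -4 -> 3*acc + g <= 3))) and ((not (2*r + val > m + 3)) -> (g > -4 -> 3*acc + g <= 3)))) and ((not (2*r + val > m + 3)) -> (g > -4 -> 3*acc + g <= 3)))) and ((not (2*r + val > m + 3)) -> (g > -4 -> 3*acc + g <= 3)))) and ((not (acc + 2*val >= 0)) -> (g > -4 -> 3*acc + g <= 3))
Answer: WP = (acc + 2*val >= 0 -> ((2*r + val > m + 3 -> ((2*r + val > m + 3 -> ((2*r + val > m + 3 -> ((not (2*r + val > m + 3)) and (g > -4 -> 3*acc + g <= 3))) and ((not (2*r + val > m + 3)) -> (g > -4 -> 3*acc + g <= 3)))) and ((not (2*r + val > m + 3)) -> (g > -4 -> 3*acc + g <= 3)))) and ((not (2*r + val > m + 3)) -> (g > -4 -> 3*acc + g <= 3)))) and ((not (acc + 2*val >= 0)) -> (g > -4 -> 3*acc + g <= 3))


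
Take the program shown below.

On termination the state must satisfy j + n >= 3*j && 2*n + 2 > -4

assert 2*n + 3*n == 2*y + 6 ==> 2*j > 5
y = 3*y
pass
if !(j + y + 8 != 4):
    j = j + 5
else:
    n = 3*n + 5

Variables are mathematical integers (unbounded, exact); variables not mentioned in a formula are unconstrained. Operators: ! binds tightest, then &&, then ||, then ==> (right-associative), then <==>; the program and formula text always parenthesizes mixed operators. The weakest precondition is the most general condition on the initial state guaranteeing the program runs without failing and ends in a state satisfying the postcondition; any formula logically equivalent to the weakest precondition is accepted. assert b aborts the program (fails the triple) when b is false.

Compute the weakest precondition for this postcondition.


Working backward. After the program, the postcondition j + n >= 3*j && 2*n + 2 > -4 must hold; in canonical form it is n >= 2*j && 2*n > -6.
Then branch requires n >= 2*j + 10 && 2*n > -6; else branch requires 3*n >= 2*j - 5 && 6*n > -16.
Before the if: ((!(j + y != -4)) ==> (n >= 2*j + 10 && 2*n > -6)) && (j + y != -4 ==> (3*n >= 2*j - 5 && 6*n > -16))
Before skip: ((!(j + y != -4)) ==> (n >= 2*j + 10 && 2*n > -6)) && (j + y != -4 ==> (3*n >= 2*j - 5 && 6*n > -16))
Before y := 3*y: ((!(j + 3*y != -4)) ==> (n >= 2*j + 10 && 2*n > -6)) && (j + 3*y != -4 ==> (3*n >= 2*j - 5 && 6*n > -16))
Before assert 2*n + 3*n == 2*y + 6 ==> 2*j > 5: (5*n == 2*y + 6 ==> 2*j > 5) && ((!(j + 3*y != -4)) ==> (n >= 2*j + 10 && 2*n > -6)) && (j + 3*y != -4 ==> (3*n >= 2*j - 5 && 6*n > -16))
Answer: WP = (5*n == 2*y + 6 ==> 2*j > 5) && ((!(j + 3*y != -4)) ==> (n >= 2*j + 10 && 2*n > -6)) && (j + 3*y != -4 ==> (3*n >= 2*j - 5 && 6*n > -16))
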